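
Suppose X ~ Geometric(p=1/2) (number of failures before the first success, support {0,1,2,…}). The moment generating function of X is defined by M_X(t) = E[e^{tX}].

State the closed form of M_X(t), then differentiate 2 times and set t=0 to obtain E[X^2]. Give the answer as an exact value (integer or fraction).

E[X^2] = d^2M/dt^2 |_{t=0} = 3

M_X(t) = 1/(2*(1 - e^(t)/2))
dM/dt = e^(t)/(e^(2*t) - 4*e^(t) + 4)
d^2M/dt^2 = (-e^(2*t) - 2*e^(t))/(e^(3*t) - 6*e^(2*t) + 12*e^(t) - 8)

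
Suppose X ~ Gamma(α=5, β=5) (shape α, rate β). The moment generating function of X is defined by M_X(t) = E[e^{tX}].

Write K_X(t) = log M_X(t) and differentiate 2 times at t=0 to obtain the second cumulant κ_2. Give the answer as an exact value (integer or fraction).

κ_2 = K′′(0) = 1/5

M_X(t) = 3125/(5 - t)^5
K_X(t) = log M_X(t) = -5*log(5 - t) + 5*log(5)
K′(t) = -5/(t - 5)
K′′(t) = 5/(t^2 - 10*t + 25)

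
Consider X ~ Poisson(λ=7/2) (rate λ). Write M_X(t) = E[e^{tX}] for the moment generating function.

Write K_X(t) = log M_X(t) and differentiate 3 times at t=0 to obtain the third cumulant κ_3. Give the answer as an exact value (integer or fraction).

κ_3 = d^3K/dt^3 |_{t=0} = 7/2

M_X(t) = e^(7*e^(t)/2 - 7/2)
K_X(t) = log M_X(t) = 7*e^(t)/2 - 7/2
dK/dt = 7*e^(t)/2
d^2K/dt^2 = 7*e^(t)/2
d^3K/dt^3 = 7*e^(t)/2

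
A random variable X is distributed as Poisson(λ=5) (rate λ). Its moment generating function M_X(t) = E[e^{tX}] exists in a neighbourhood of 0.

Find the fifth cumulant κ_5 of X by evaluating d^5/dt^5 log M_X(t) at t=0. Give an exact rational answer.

κ_5 = K′′′′′(0) = 5

M_X(t) = e^(5*e^(t) - 5)
K_X(t) = log M_X(t) = 5*e^(t) - 5
K′(t) = 5*e^(t)
K′′(t) = 5*e^(t)
K′′′(t) = 5*e^(t)
K′′′′(t) = 5*e^(t)
K′′′′′(t) = 5*e^(t)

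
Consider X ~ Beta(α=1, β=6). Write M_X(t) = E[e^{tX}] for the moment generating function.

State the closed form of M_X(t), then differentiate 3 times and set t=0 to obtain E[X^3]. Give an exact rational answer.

E[X^3] = M^(3)(0) = 1/84

M_X(t) = ₁F₁(1; 7; t)
M^(3)(t) = ₁F₁(4; 10; t)/84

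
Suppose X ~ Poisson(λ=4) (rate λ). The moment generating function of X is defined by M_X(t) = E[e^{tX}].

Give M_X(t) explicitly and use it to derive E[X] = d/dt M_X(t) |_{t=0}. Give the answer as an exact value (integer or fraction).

M_X(t) = e^(4*e^(t) - 4)
M′(t) = 4*e^(-4)*e^(t)*e^(4*e^(t))

E[X] = M′(0) = 4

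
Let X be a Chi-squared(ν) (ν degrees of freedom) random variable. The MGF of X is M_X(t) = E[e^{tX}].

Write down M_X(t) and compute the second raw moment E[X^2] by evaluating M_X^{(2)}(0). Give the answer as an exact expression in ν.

M_X(t) = (1 - 2*t)^(-ν/2)
dM/dt = -ν/(2*t*(1 - 2*t)^(ν/2) - (1 - 2*t)^(ν/2))
d^2M/dt^2 = (ν^2 + 2*ν)/(4*t^2*(1 - 2*t)^(ν/2) - 4*t*(1 - 2*t)^(ν/2) + (1 - 2*t)^(ν/2))

E[X^2] = d^2M/dt^2 |_{t=0} = ν*(ν + 2)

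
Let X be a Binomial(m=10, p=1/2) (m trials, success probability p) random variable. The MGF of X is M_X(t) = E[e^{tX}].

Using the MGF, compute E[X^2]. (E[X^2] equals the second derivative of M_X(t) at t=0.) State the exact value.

E[X^2] = M^(2)(0) = 55/2

M_X(t) = (e^(t)/2 + 1/2)^10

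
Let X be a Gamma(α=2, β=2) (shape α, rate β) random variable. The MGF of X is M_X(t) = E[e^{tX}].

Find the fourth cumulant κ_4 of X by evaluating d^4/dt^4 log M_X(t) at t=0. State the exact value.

κ_4 = D^4[K](0) = 3/4

M_X(t) = 4/(2 - t)^2
K_X(t) = log M_X(t) = -2*log(2 - t) + 2*log(2)
D^4[K](t) = 12/(t^4 - 8*t^3 + 24*t^2 - 32*t + 16)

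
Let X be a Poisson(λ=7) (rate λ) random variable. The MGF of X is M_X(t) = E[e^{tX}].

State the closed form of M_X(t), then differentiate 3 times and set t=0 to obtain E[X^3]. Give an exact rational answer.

E[X^3] = d^3M/dt^3 |_{t=0} = 497

M_X(t) = e^(7*e^(t) - 7)
dM/dt = 7*e^(-7)*e^(t)*e^(7*e^(t))
d^2M/dt^2 = (49*e^(2*t)*e^(7*e^(t)) + 7*e^(t)*e^(7*e^(t)))*e^(-7)
d^3M/dt^3 = (343*e^(3*t)*e^(7*e^(t)) + 147*e^(2*t)*e^(7*e^(t)) + 7*e^(t)*e^(7*e^(t)))*e^(-7)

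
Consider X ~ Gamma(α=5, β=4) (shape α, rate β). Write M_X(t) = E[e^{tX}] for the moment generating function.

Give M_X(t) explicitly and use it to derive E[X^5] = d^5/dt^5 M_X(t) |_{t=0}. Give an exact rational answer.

M_X(t) = 1024/(4 - t)^5
M^(5)(t) = 15482880/(t^10 - 40*t^9 + 720*t^8 - 7680*t^7 + 53760*t^6 - 258048*t^5 + 860160*t^4 - 1966080*t^3 + 2949120*t^2 - 2621440*t + 1048576)

E[X^5] = M^(5)(0) = 945/64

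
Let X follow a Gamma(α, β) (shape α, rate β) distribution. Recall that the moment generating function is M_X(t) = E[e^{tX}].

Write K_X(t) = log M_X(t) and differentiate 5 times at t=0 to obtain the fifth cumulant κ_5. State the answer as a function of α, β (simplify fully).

κ_5 = d^5K/dt^5 |_{t=0} = 24*α/β^5

M_X(t) = (β/(β - t))^α
K_X(t) = log M_X(t) = α*(log(β) - log(β - t))
dK/dt = -α/(-β + t)
d^2K/dt^2 = α/(β^2 - 2*β*t + t^2)
d^3K/dt^3 = -2*α/(-β^3 + 3*β^2*t - 3*β*t^2 + t^3)
d^4K/dt^4 = 6*α/(β^4 - 4*β^3*t + 6*β^2*t^2 - 4*β*t^3 + t^4)
d^5K/dt^5 = -24*α/(-β^5 + 5*β^4*t - 10*β^3*t^2 + 10*β^2*t^3 - 5*β*t^4 + t^5)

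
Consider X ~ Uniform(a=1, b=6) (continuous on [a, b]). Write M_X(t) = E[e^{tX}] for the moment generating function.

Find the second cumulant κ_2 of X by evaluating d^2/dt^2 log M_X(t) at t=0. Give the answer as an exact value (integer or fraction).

M_X(t) = (e^(6*t) - e^(t))/(5*t)
K_X(t) = log M_X(t) = -log(t) + log(e^(6*t) - e^(t)) - log(5)
D^2[K](t) = (-25*t^2*e^(5*t) + e^(10*t) - 2*e^(5*t) + 1)/(t^2*e^(10*t) - 2*t^2*e^(5*t) + t^2)

κ_2 = D^2[K](0) = 25/12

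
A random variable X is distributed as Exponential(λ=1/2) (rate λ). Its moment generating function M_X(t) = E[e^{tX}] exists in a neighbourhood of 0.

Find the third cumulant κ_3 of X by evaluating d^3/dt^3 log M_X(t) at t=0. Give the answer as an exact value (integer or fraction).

M_X(t) = 1/(2*(1/2 - t))
K_X(t) = log M_X(t) = -log(1/2 - t) - log(2)
K′(t) = -2/(2*t - 1)
K′′(t) = 4/(4*t^2 - 4*t + 1)
K′′′(t) = -16/(8*t^3 - 12*t^2 + 6*t - 1)

κ_3 = K′′′(0) = 16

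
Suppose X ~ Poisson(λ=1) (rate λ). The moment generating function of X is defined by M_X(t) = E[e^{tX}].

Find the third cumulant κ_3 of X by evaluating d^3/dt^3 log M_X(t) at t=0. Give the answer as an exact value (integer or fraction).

κ_3 = K^(3)(0) = 1

M_X(t) = e^(e^(t) - 1)
K_X(t) = log M_X(t) = e^(t) - 1
K^(3)(t) = e^(t)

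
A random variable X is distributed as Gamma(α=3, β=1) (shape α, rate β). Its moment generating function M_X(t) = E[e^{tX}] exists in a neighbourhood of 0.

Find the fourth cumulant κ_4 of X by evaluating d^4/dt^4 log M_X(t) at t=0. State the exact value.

M_X(t) = (1 - t)^(-3)
K_X(t) = log M_X(t) = -3*log(1 - t)
K^(4)(t) = 18/(t^4 - 4*t^3 + 6*t^2 - 4*t + 1)

κ_4 = K^(4)(0) = 18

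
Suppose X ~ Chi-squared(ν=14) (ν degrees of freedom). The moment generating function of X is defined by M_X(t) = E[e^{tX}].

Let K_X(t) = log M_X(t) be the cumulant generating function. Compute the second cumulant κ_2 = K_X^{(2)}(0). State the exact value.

M_X(t) = (1 - 2*t)^(-7)
K_X(t) = log M_X(t) = -7*log(1 - 2*t)
D^2[K](t) = 28/(4*t^2 - 4*t + 1)

κ_2 = D^2[K](0) = 28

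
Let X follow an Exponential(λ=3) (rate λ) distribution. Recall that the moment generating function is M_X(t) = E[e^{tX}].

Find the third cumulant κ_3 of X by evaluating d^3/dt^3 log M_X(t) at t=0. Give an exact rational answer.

κ_3 = K^(3)(0) = 2/27

M_X(t) = 3/(3 - t)
K_X(t) = log M_X(t) = -log(3 - t) + log(3)
K^(3)(t) = -2/(t^3 - 9*t^2 + 27*t - 27)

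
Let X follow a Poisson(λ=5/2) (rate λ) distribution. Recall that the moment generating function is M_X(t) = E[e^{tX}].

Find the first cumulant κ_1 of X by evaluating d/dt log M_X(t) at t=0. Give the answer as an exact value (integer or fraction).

M_X(t) = e^(5*e^(t)/2 - 5/2)
K_X(t) = log M_X(t) = 5*e^(t)/2 - 5/2
dK/dt = 5*e^(t)/2

κ_1 = dK/dt |_{t=0} = 5/2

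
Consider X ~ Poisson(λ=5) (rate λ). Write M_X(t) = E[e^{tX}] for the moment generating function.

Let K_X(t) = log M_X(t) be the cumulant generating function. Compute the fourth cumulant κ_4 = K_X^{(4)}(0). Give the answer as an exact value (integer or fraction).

κ_4 = K^(4)(0) = 5

M_X(t) = e^(5*e^(t) - 5)
K_X(t) = log M_X(t) = 5*e^(t) - 5
K^(4)(t) = 5*e^(t)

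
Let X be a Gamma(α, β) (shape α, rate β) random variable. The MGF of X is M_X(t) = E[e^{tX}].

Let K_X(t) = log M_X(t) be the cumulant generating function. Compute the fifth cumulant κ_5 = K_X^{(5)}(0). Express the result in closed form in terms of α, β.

κ_5 = D^5[K](0) = 24*α/β^5

M_X(t) = (β/(β - t))^α
K_X(t) = log M_X(t) = α*(log(β) - log(β - t))
D^5[K](t) = -24*α/(-β^5 + 5*β^4*t - 10*β^3*t^2 + 10*β^2*t^3 - 5*β*t^4 + t^5)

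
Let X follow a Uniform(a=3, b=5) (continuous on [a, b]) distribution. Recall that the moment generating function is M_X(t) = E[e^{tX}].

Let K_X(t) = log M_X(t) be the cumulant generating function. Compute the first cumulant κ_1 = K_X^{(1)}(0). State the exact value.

κ_1 = K′(0) = 4

M_X(t) = (e^(5*t) - e^(3*t))/(2*t)
K_X(t) = log M_X(t) = -log(t) + log(e^(5*t) - e^(3*t)) - log(2)
K′(t) = (5*t*e^(2*t) - 3*t - e^(2*t) + 1)/(t*e^(2*t) - t)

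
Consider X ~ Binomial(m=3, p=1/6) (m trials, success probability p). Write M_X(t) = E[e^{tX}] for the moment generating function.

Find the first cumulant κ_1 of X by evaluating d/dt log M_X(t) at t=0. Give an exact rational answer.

M_X(t) = (e^(t)/6 + 5/6)^3
K_X(t) = log M_X(t) = 3*log(e^(t)/6 + 5/6)
K′(t) = 3*e^(t)/(e^(t) + 5)

κ_1 = K′(0) = 1/2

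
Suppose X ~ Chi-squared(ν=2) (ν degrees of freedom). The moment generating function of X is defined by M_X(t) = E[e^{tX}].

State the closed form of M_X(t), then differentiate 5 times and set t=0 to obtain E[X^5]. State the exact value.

M_X(t) = 1/(1 - 2*t)
M′(t) = 2/(4*t^2 - 4*t + 1)
M′′(t) = -8/(8*t^3 - 12*t^2 + 6*t - 1)
M′′′(t) = 48/(16*t^4 - 32*t^3 + 24*t^2 - 8*t + 1)
M′′′′(t) = -384/(32*t^5 - 80*t^4 + 80*t^3 - 40*t^2 + 10*t - 1)
M′′′′′(t) = 3840/(64*t^6 - 192*t^5 + 240*t^4 - 160*t^3 + 60*t^2 - 12*t + 1)

E[X^5] = M′′′′′(0) = 3840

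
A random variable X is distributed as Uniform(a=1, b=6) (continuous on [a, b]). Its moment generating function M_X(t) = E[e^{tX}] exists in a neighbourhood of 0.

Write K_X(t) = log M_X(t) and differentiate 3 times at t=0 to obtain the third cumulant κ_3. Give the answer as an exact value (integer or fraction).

M_X(t) = (e^(6*t) - e^(t))/(5*t)
K_X(t) = log M_X(t) = -log(t) + log(e^(6*t) - e^(t)) - log(5)
D^3[K](t) = (125*t^3*e^(10*t) + 125*t^3*e^(5*t) - 2*e^(15*t) + 6*e^(10*t) - 6*e^(5*t) + 2)/(t^3*e^(15*t) - 3*t^3*e^(10*t) + 3*t^3*e^(5*t) - t^3)

κ_3 = D^3[K](0) = 0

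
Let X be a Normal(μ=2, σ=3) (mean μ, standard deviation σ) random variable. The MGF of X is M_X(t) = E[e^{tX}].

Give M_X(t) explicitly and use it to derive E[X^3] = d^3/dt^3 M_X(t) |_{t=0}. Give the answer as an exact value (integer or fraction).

E[X^3] = M^(3)(0) = 62

M_X(t) = e^(9*t^2/2 + 2*t)
M^(3)(t) = 729*t^3*e^(2*t)*e^(9*t^2/2) + 486*t^2*e^(2*t)*e^(9*t^2/2) + 351*t*e^(2*t)*e^(9*t^2/2) + 62*e^(2*t)*e^(9*t^2/2)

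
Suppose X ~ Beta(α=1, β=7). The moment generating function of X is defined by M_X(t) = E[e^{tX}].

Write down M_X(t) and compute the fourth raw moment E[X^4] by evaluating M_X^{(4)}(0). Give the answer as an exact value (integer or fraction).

M_X(t) = ₁F₁(1; 8; t)
M^(4)(t) = ₁F₁(5; 12; t)/330

E[X^4] = M^(4)(0) = 1/330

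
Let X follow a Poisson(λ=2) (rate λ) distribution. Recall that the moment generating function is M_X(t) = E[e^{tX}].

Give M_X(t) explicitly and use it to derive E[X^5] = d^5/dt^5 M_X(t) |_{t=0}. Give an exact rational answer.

E[X^5] = M^(5)(0) = 454

M_X(t) = e^(2*e^(t) - 2)
M^(5)(t) = (32*e^(5*t)*e^(2*e^(t)) + 160*e^(4*t)*e^(2*e^(t)) + 200*e^(3*t)*e^(2*e^(t)) + 60*e^(2*t)*e^(2*e^(t)) + 2*e^(t)*e^(2*e^(t)))*e^(-2)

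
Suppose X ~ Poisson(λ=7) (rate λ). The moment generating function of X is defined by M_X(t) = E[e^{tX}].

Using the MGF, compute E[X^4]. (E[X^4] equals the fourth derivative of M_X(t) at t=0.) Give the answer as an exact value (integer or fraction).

M_X(t) = e^(7*e^(t) - 7)
M^(4)(t) = (2401*e^(4*t)*e^(7*e^(t)) + 2058*e^(3*t)*e^(7*e^(t)) + 343*e^(2*t)*e^(7*e^(t)) + 7*e^(t)*e^(7*e^(t)))*e^(-7)

E[X^4] = M^(4)(0) = 4809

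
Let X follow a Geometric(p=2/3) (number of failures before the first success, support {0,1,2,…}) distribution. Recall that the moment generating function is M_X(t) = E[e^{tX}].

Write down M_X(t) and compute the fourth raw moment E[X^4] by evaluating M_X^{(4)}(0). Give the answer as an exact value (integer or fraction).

M_X(t) = 2/(3*(1 - e^(t)/3))
M′(t) = 2*e^(t)/(e^(2*t) - 6*e^(t) + 9)
M′′(t) = (-2*e^(2*t) - 6*e^(t))/(e^(3*t) - 9*e^(2*t) + 27*e^(t) - 27)
M′′′(t) = (2*e^(3*t) + 24*e^(2*t) + 18*e^(t))/(e^(4*t) - 12*e^(3*t) + 54*e^(2*t) - 108*e^(t) + 81)
M′′′′(t) = (-2*e^(4*t) - 66*e^(3*t) - 198*e^(2*t) - 54*e^(t))/(e^(5*t) - 15*e^(4*t) + 90*e^(3*t) - 270*e^(2*t) + 405*e^(t) - 243)

E[X^4] = M′′′′(0) = 10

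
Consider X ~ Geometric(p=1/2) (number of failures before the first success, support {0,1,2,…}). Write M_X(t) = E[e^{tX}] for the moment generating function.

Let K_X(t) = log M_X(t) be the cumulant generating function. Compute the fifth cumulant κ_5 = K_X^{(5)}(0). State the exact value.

M_X(t) = 1/(2*(1 - e^(t)/2))
K_X(t) = log M_X(t) = -log(1 - e^(t)/2) - log(2)
K^(5)(t) = (-2*e^(4*t) - 44*e^(3*t) - 88*e^(2*t) - 16*e^(t))/(e^(5*t) - 10*e^(4*t) + 40*e^(3*t) - 80*e^(2*t) + 80*e^(t) - 32)

κ_5 = K^(5)(0) = 150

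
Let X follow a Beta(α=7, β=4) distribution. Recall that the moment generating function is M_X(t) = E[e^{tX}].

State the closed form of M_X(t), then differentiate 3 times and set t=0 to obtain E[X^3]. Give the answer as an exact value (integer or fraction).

E[X^3] = d^3M/dt^3 |_{t=0} = 42/143

M_X(t) = ₁F₁(7; 11; t)
dM/dt = 7*₁F₁(8; 12; t)/11
d^2M/dt^2 = 14*₁F₁(9; 13; t)/33
d^3M/dt^3 = 42*₁F₁(10; 14; t)/143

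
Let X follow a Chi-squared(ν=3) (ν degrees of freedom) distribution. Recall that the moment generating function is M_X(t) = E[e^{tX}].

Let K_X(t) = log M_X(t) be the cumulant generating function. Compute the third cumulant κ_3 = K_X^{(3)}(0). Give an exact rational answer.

κ_3 = K^(3)(0) = 24

M_X(t) = (1 - 2*t)^(-3/2)
K_X(t) = log M_X(t) = -3*log(1 - 2*t)/2
K^(3)(t) = -24/(8*t^3 - 12*t^2 + 6*t - 1)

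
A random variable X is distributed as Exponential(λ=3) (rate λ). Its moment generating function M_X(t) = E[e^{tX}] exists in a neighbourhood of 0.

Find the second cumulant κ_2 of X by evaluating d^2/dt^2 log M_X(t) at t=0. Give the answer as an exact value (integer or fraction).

κ_2 = D^2[K](0) = 1/9

M_X(t) = 3/(3 - t)
K_X(t) = log M_X(t) = -log(3 - t) + log(3)
D^2[K](t) = 1/(t^2 - 6*t + 9)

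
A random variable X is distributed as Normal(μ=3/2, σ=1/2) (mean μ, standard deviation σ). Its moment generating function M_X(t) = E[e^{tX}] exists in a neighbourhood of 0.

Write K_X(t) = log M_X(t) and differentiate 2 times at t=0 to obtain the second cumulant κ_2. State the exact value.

κ_2 = K′′(0) = 1/4

M_X(t) = e^(t^2/8 + 3*t/2)
K_X(t) = log M_X(t) = t^2/8 + 3*t/2
K′(t) = t/4 + 3/2
K′′(t) = 1/4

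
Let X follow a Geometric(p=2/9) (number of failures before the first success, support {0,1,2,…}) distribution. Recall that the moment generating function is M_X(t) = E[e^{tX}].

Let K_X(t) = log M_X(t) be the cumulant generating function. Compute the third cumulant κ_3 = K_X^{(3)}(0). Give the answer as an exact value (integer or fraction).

κ_3 = K^(3)(0) = 126

M_X(t) = 2/(9*(1 - 7*e^(t)/9))
K_X(t) = log M_X(t) = -log(1 - 7*e^(t)/9) - 2*log(3) + log(2)
K^(3)(t) = (-441*e^(2*t) - 567*e^(t))/(343*e^(3*t) - 1323*e^(2*t) + 1701*e^(t) - 729)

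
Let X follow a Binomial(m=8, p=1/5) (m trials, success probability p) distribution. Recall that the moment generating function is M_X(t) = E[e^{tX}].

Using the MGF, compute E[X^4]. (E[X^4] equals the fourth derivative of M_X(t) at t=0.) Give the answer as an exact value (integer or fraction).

E[X^4] = D^4[M](0) = 4512/125

M_X(t) = (e^(t)/5 + 4/5)^8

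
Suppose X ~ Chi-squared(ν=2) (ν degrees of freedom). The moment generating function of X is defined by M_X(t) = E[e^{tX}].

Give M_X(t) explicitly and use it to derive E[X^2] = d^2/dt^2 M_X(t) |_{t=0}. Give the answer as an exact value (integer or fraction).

M_X(t) = 1/(1 - 2*t)
M′(t) = 2/(4*t^2 - 4*t + 1)
M′′(t) = -8/(8*t^3 - 12*t^2 + 6*t - 1)

E[X^2] = M′′(0) = 8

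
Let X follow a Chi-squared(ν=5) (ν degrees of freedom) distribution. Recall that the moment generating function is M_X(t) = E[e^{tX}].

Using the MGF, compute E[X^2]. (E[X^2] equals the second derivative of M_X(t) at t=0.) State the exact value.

E[X^2] = d^2M/dt^2 |_{t=0} = 35

M_X(t) = (1 - 2*t)^(-5/2)
dM/dt = -5/(8*t^3*√(1 - 2*t) - 12*t^2*√(1 - 2*t) + 6*t*√(1 - 2*t) - √(1 - 2*t))
d^2M/dt^2 = 35/(16*t^4*√(1 - 2*t) - 32*t^3*√(1 - 2*t) + 24*t^2*√(1 - 2*t) - 8*t*√(1 - 2*t) + √(1 - 2*t))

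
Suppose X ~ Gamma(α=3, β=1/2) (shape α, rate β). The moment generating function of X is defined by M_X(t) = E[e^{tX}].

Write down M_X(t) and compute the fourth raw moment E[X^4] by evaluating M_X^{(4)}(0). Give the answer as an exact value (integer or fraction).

M_X(t) = 1/(8*(1/2 - t)^3)
D^4[M](t) = -5760/(128*t^7 - 448*t^6 + 672*t^5 - 560*t^4 + 280*t^3 - 84*t^2 + 14*t - 1)

E[X^4] = D^4[M](0) = 5760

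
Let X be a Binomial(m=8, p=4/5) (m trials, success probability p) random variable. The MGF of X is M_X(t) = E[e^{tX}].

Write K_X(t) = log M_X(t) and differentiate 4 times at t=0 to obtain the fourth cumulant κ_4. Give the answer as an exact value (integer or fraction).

κ_4 = D^4[K](0) = 32/625

M_X(t) = (4*e^(t)/5 + 1/5)^8
K_X(t) = log M_X(t) = 8*log(4*e^(t)/5 + 1/5)
D^4[K](t) = (512*e^(3*t) - 512*e^(2*t) + 32*e^(t))/(256*e^(4*t) + 256*e^(3*t) + 96*e^(2*t) + 16*e^(t) + 1)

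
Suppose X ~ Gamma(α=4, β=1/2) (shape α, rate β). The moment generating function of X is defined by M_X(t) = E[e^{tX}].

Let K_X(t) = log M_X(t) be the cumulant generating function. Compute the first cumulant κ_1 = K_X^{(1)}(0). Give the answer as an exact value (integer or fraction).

M_X(t) = 1/(16*(1/2 - t)^4)
K_X(t) = log M_X(t) = -4*log(1/2 - t) - 4*log(2)
dK/dt = -8/(2*t - 1)

κ_1 = dK/dt |_{t=0} = 8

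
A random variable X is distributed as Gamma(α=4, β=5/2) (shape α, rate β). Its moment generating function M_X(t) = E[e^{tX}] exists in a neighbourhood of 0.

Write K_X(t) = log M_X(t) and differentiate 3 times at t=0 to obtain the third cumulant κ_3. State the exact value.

κ_3 = D^3[K](0) = 64/125

M_X(t) = 625/(16*(5/2 - t)^4)
K_X(t) = log M_X(t) = -4*log(5/2 - t) - 4*log(2) + 4*log(5)
D^3[K](t) = -64/(8*t^3 - 60*t^2 + 150*t - 125)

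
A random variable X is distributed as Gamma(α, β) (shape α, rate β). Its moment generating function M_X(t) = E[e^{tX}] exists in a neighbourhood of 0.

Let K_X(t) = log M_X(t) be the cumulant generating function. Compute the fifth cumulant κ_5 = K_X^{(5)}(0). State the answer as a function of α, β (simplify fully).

κ_5 = d^5K/dt^5 |_{t=0} = 24*α/β^5

M_X(t) = (β/(β - t))^α
K_X(t) = log M_X(t) = α*(log(β) - log(β - t))
dK/dt = -α/(-β + t)
d^2K/dt^2 = α/(β^2 - 2*β*t + t^2)
d^3K/dt^3 = -2*α/(-β^3 + 3*β^2*t - 3*β*t^2 + t^3)
d^4K/dt^4 = 6*α/(β^4 - 4*β^3*t + 6*β^2*t^2 - 4*β*t^3 + t^4)
d^5K/dt^5 = -24*α/(-β^5 + 5*β^4*t - 10*β^3*t^2 + 10*β^2*t^3 - 5*β*t^4 + t^5)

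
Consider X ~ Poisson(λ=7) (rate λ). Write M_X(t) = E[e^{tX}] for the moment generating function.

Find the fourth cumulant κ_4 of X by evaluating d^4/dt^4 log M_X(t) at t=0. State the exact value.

M_X(t) = e^(7*e^(t) - 7)
K_X(t) = log M_X(t) = 7*e^(t) - 7
K′(t) = 7*e^(t)
K′′(t) = 7*e^(t)
K′′′(t) = 7*e^(t)
K′′′′(t) = 7*e^(t)

κ_4 = K′′′′(0) = 7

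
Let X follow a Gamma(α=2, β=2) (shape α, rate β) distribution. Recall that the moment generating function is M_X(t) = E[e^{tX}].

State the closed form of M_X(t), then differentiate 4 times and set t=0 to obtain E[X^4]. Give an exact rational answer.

M_X(t) = 4/(2 - t)^2
M′(t) = -8/(t^3 - 6*t^2 + 12*t - 8)
M′′(t) = 24/(t^4 - 8*t^3 + 24*t^2 - 32*t + 16)
M′′′(t) = -96/(t^5 - 10*t^4 + 40*t^3 - 80*t^2 + 80*t - 32)
M′′′′(t) = 480/(t^6 - 12*t^5 + 60*t^4 - 160*t^3 + 240*t^2 - 192*t + 64)

E[X^4] = M′′′′(0) = 15/2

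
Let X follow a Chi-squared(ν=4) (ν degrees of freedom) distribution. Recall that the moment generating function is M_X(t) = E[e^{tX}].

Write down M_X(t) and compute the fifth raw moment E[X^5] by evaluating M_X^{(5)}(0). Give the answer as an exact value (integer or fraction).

E[X^5] = M′′′′′(0) = 23040

M_X(t) = (1 - 2*t)^(-2)
M′(t) = -4/(8*t^3 - 12*t^2 + 6*t - 1)
M′′(t) = 24/(16*t^4 - 32*t^3 + 24*t^2 - 8*t + 1)
M′′′(t) = -192/(32*t^5 - 80*t^4 + 80*t^3 - 40*t^2 + 10*t - 1)
M′′′′(t) = 1920/(64*t^6 - 192*t^5 + 240*t^4 - 160*t^3 + 60*t^2 - 12*t + 1)
M′′′′′(t) = -23040/(128*t^7 - 448*t^6 + 672*t^5 - 560*t^4 + 280*t^3 - 84*t^2 + 14*t - 1)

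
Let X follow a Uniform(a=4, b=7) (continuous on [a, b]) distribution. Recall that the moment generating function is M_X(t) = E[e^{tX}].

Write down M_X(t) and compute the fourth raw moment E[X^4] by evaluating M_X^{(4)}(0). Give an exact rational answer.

E[X^4] = d^4M/dt^4 |_{t=0} = 5261/5

M_X(t) = (e^(7*t) - e^(4*t))/(3*t)
dM/dt = (7*t*e^(7*t) - 4*t*e^(4*t) - e^(7*t) + e^(4*t))/(3*t^2)
d^2M/dt^2 = (49*t^2*e^(7*t) - 16*t^2*e^(4*t) - 14*t*e^(7*t) + 8*t*e^(4*t) + 2*e^(7*t) - 2*e^(4*t))/(3*t^3)
d^3M/dt^3 = (343*t^3*e^(7*t) - 64*t^3*e^(4*t) - 147*t^2*e^(7*t) + 48*t^2*e^(4*t) + 42*t*e^(7*t) - 24*t*e^(4*t) - 6*e^(7*t) + 6*e^(4*t))/(3*t^4)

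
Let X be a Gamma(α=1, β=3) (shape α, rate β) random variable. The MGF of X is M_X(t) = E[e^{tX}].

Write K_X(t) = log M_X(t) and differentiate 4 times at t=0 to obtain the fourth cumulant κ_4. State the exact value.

M_X(t) = 3/(3 - t)
K_X(t) = log M_X(t) = -log(3 - t) + log(3)
dK/dt = -1/(t - 3)
d^2K/dt^2 = 1/(t^2 - 6*t + 9)
d^3K/dt^3 = -2/(t^3 - 9*t^2 + 27*t - 27)
d^4K/dt^4 = 6/(t^4 - 12*t^3 + 54*t^2 - 108*t + 81)

κ_4 = d^4K/dt^4 |_{t=0} = 2/27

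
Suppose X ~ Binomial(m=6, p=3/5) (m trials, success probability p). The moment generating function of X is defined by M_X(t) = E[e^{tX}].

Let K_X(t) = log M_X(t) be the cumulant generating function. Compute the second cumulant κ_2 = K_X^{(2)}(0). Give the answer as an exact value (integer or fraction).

M_X(t) = (3*e^(t)/5 + 2/5)^6
K_X(t) = log M_X(t) = 6*log(3*e^(t)/5 + 2/5)
K^(2)(t) = 36*e^(t)/(9*e^(2*t) + 12*e^(t) + 4)

κ_2 = K^(2)(0) = 36/25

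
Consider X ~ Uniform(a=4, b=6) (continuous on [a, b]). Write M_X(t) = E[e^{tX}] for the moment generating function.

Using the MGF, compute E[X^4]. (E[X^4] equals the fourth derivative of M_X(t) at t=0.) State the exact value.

M_X(t) = (e^(6*t) - e^(4*t))/(2*t)
M′(t) = (6*t*e^(6*t) - 4*t*e^(4*t) - e^(6*t) + e^(4*t))/(2*t^2)
M′′(t) = (18*t^2*e^(6*t) - 8*t^2*e^(4*t) - 6*t*e^(6*t) + 4*t*e^(4*t) + e^(6*t) - e^(4*t))/t^3
M′′′(t) = (108*t^3*e^(6*t) - 32*t^3*e^(4*t) - 54*t^2*e^(6*t) + 24*t^2*e^(4*t) + 18*t*e^(6*t) - 12*t*e^(4*t) - 3*e^(6*t) + 3*e^(4*t))/t^4

E[X^4] = M′′′′(0) = 3376/5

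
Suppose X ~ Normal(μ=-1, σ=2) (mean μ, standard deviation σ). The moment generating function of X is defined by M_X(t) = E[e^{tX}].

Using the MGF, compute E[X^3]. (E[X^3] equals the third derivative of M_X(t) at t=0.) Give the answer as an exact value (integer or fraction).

M_X(t) = e^(2*t^2 - t)
M^(3)(t) = (64*t^3*e^(2*t^2) - 48*t^2*e^(2*t^2) + 60*t*e^(2*t^2) - 13*e^(2*t^2))*e^(-t)

E[X^3] = M^(3)(0) = -13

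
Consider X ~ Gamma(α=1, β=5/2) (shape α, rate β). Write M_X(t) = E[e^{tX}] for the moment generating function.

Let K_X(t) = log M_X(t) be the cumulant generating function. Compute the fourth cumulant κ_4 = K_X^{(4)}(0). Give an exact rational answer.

κ_4 = K^(4)(0) = 96/625

M_X(t) = 5/(2*(5/2 - t))
K_X(t) = log M_X(t) = -log(5/2 - t) - log(2) + log(5)
K^(4)(t) = 96/(16*t^4 - 160*t^3 + 600*t^2 - 1000*t + 625)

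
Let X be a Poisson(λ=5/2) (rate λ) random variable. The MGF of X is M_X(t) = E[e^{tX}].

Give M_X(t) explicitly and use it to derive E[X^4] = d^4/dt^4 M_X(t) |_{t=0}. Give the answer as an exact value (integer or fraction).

M_X(t) = e^(5*e^(t)/2 - 5/2)
M′(t) = 5*e^(-5/2)*e^(t)*e^(5*e^(t)/2)/2
M′′(t) = (25*e^(2*t)*e^(5*e^(t)/2) + 10*e^(t)*e^(5*e^(t)/2))*e^(-5/2)/4
M′′′(t) = (125*e^(3*t)*e^(5*e^(t)/2) + 150*e^(2*t)*e^(5*e^(t)/2) + 20*e^(t)*e^(5*e^(t)/2))*e^(-5/2)/8
M′′′′(t) = (625*e^(4*t)*e^(5*e^(t)/2) + 1500*e^(3*t)*e^(5*e^(t)/2) + 700*e^(2*t)*e^(5*e^(t)/2) + 40*e^(t)*e^(5*e^(t)/2))*e^(-5/2)/16

E[X^4] = M′′′′(0) = 2865/16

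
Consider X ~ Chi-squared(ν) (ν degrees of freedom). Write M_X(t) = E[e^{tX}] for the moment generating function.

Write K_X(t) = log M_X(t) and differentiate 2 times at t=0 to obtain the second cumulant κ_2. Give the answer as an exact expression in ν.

M_X(t) = (1 - 2*t)^(-ν/2)
K_X(t) = log M_X(t) = -ν*log(1 - 2*t)/2
dK/dt = -ν/(2*t - 1)
d^2K/dt^2 = 2*ν/(4*t^2 - 4*t + 1)

κ_2 = d^2K/dt^2 |_{t=0} = 2*ν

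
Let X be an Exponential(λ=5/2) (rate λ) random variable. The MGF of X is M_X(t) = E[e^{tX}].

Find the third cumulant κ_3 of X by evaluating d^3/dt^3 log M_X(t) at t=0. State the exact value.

M_X(t) = 5/(2*(5/2 - t))
K_X(t) = log M_X(t) = -log(5/2 - t) - log(2) + log(5)
D^3[K](t) = -16/(8*t^3 - 60*t^2 + 150*t - 125)

κ_3 = D^3[K](0) = 16/125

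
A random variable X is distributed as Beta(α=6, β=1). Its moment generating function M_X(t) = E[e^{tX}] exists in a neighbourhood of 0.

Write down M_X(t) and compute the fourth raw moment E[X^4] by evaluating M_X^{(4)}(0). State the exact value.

E[X^4] = d^4M/dt^4 |_{t=0} = 3/5

M_X(t) = ₁F₁(6; 7; t)
dM/dt = 6*₁F₁(7; 8; t)/7
d^2M/dt^2 = 3*₁F₁(8; 9; t)/4
d^3M/dt^3 = 2*₁F₁(9; 10; t)/3
d^4M/dt^4 = 3*₁F₁(10; 11; t)/5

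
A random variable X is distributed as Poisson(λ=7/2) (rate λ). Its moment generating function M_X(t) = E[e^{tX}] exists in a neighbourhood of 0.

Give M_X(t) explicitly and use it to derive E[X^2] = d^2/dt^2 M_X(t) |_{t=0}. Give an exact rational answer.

E[X^2] = M′′(0) = 63/4

M_X(t) = e^(7*e^(t)/2 - 7/2)
M′(t) = 7*e^(-7/2)*e^(t)*e^(7*e^(t)/2)/2
M′′(t) = (49*e^(2*t)*e^(7*e^(t)/2) + 14*e^(t)*e^(7*e^(t)/2))*e^(-7/2)/4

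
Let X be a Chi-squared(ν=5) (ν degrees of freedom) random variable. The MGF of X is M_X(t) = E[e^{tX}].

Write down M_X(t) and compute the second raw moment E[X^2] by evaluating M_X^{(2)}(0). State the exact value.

M_X(t) = (1 - 2*t)^(-5/2)
M^(2)(t) = 35/(16*t^4*√(1 - 2*t) - 32*t^3*√(1 - 2*t) + 24*t^2*√(1 - 2*t) - 8*t*√(1 - 2*t) + √(1 - 2*t))

E[X^2] = M^(2)(0) = 35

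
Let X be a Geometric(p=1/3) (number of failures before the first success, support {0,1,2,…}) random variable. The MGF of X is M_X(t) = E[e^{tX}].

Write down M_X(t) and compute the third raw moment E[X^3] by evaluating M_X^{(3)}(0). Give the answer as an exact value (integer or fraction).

E[X^3] = M′′′(0) = 74

M_X(t) = 1/(3*(1 - 2*e^(t)/3))
M′(t) = 2*e^(t)/(4*e^(2*t) - 12*e^(t) + 9)
M′′(t) = (-4*e^(2*t) - 6*e^(t))/(8*e^(3*t) - 36*e^(2*t) + 54*e^(t) - 27)
M′′′(t) = (8*e^(3*t) + 48*e^(2*t) + 18*e^(t))/(16*e^(4*t) - 96*e^(3*t) + 216*e^(2*t) - 216*e^(t) + 81)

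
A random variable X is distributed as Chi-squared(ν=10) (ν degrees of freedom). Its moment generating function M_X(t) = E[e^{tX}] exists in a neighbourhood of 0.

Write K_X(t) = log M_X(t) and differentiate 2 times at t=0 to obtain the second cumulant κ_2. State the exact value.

κ_2 = D^2[K](0) = 20

M_X(t) = (1 - 2*t)^(-5)
K_X(t) = log M_X(t) = -5*log(1 - 2*t)
D^2[K](t) = 20/(4*t^2 - 4*t + 1)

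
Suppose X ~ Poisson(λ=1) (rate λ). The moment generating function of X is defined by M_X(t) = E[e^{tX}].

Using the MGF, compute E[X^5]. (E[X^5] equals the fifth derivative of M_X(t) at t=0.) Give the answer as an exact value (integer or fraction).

E[X^5] = d^5M/dt^5 |_{t=0} = 52

M_X(t) = e^(e^(t) - 1)
dM/dt = e^(-1)*e^(t)*e^(e^(t))
d^2M/dt^2 = (e^(2*t)*e^(e^(t)) + e^(t)*e^(e^(t)))*e^(-1)
d^3M/dt^3 = (e^(3*t)*e^(e^(t)) + 3*e^(2*t)*e^(e^(t)) + e^(t)*e^(e^(t)))*e^(-1)
d^4M/dt^4 = (e^(4*t)*e^(e^(t)) + 6*e^(3*t)*e^(e^(t)) + 7*e^(2*t)*e^(e^(t)) + e^(t)*e^(e^(t)))*e^(-1)
d^5M/dt^5 = (e^(5*t)*e^(e^(t)) + 10*e^(4*t)*e^(e^(t)) + 25*e^(3*t)*e^(e^(t)) + 15*e^(2*t)*e^(e^(t)) + e^(t)*e^(e^(t)))*e^(-1)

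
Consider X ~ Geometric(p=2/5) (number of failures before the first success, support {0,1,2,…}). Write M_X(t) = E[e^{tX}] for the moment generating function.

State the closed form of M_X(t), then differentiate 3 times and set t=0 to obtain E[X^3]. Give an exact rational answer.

E[X^3] = M^(3)(0) = 141/4

M_X(t) = 2/(5*(1 - 3*e^(t)/5))
M^(3)(t) = (54*e^(3*t) + 360*e^(2*t) + 150*e^(t))/(81*e^(4*t) - 540*e^(3*t) + 1350*e^(2*t) - 1500*e^(t) + 625)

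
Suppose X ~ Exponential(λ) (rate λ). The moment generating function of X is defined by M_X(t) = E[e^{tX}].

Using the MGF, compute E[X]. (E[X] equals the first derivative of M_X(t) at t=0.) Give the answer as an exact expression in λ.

E[X] = M′(0) = 1/λ

M_X(t) = λ/(λ - t)
M′(t) = λ/(λ^2 - 2*λ*t + t^2)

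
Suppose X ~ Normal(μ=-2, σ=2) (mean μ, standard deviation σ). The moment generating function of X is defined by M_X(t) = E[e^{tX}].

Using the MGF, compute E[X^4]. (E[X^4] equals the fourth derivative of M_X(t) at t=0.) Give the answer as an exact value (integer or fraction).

E[X^4] = d^4M/dt^4 |_{t=0} = 160

M_X(t) = e^(2*t^2 - 2*t)
dM/dt = 4*t*e^(-2*t)*e^(2*t^2) - 2*e^(-2*t)*e^(2*t^2)
d^2M/dt^2 = (16*t^2*e^(2*t^2) - 16*t*e^(2*t^2) + 8*e^(2*t^2))*e^(-2*t)
d^3M/dt^3 = (64*t^3*e^(2*t^2) - 96*t^2*e^(2*t^2) + 96*t*e^(2*t^2) - 32*e^(2*t^2))*e^(-2*t)
d^4M/dt^4 = (256*t^4*e^(2*t^2) - 512*t^3*e^(2*t^2) + 768*t^2*e^(2*t^2) - 512*t*e^(2*t^2) + 160*e^(2*t^2))*e^(-2*t)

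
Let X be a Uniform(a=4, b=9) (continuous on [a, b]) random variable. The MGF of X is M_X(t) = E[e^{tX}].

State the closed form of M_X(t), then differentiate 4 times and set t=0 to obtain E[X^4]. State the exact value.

M_X(t) = (e^(9*t) - e^(4*t))/(5*t)
M′(t) = (9*t*e^(9*t) - 4*t*e^(4*t) - e^(9*t) + e^(4*t))/(5*t^2)
M′′(t) = (81*t^2*e^(9*t) - 16*t^2*e^(4*t) - 18*t*e^(9*t) + 8*t*e^(4*t) + 2*e^(9*t) - 2*e^(4*t))/(5*t^3)
M′′′(t) = (729*t^3*e^(9*t) - 64*t^3*e^(4*t) - 243*t^2*e^(9*t) + 48*t^2*e^(4*t) + 54*t*e^(9*t) - 24*t*e^(4*t) - 6*e^(9*t) + 6*e^(4*t))/(5*t^4)

E[X^4] = M′′′′(0) = 2321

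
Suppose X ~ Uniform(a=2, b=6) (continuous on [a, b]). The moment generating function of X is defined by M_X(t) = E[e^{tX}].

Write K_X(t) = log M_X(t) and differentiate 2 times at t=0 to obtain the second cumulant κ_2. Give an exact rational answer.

M_X(t) = (e^(6*t) - e^(2*t))/(4*t)
K_X(t) = log M_X(t) = -log(t) + log(e^(6*t) - e^(2*t)) - 2*log(2)
K′(t) = (6*t*e^(4*t) - 2*t - e^(4*t) + 1)/(t*e^(4*t) - t)
K′′(t) = (-16*t^2*e^(4*t) + e^(8*t) - 2*e^(4*t) + 1)/(t^2*e^(8*t) - 2*t^2*e^(4*t) + t^2)

κ_2 = K′′(0) = 4/3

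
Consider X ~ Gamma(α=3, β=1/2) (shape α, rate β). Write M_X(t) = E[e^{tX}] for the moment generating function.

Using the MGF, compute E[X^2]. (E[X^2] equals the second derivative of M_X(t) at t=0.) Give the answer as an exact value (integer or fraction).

M_X(t) = 1/(8*(1/2 - t)^3)
D^2[M](t) = -48/(32*t^5 - 80*t^4 + 80*t^3 - 40*t^2 + 10*t - 1)

E[X^2] = D^2[M](0) = 48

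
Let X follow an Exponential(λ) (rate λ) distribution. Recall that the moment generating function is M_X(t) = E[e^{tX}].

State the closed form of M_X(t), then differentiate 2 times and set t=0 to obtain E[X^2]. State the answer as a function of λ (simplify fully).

E[X^2] = M^(2)(0) = 2/λ^2

M_X(t) = λ/(λ - t)
M^(2)(t) = -2*λ/(-λ^3 + 3*λ^2*t - 3*λ*t^2 + t^3)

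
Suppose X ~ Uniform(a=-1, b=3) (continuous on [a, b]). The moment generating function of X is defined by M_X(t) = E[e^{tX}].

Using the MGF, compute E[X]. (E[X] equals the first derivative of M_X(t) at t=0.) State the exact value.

E[X] = M^(1)(0) = 1

M_X(t) = (e^(3*t) - e^(-t))/(4*t)
M^(1)(t) = (3*t*e^(4*t) + t - e^(4*t) + 1)*e^(-t)/(4*t^2)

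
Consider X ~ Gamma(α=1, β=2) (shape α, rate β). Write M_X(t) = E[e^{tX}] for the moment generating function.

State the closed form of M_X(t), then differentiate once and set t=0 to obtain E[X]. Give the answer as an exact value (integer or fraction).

E[X] = M′(0) = 1/2

M_X(t) = 2/(2 - t)
M′(t) = 2/(t^2 - 4*t + 4)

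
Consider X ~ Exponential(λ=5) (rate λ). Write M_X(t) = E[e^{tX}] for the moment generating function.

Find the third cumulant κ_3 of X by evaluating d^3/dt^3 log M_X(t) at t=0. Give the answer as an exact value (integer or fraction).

κ_3 = D^3[K](0) = 2/125

M_X(t) = 5/(5 - t)
K_X(t) = log M_X(t) = -log(5 - t) + log(5)
D^3[K](t) = -2/(t^3 - 15*t^2 + 75*t - 125)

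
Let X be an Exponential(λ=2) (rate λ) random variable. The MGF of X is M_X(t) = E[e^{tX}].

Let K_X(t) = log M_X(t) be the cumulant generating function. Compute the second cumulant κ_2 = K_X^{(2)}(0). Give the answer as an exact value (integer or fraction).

M_X(t) = 2/(2 - t)
K_X(t) = log M_X(t) = -log(2 - t) + log(2)
K′(t) = -1/(t - 2)
K′′(t) = 1/(t^2 - 4*t + 4)

κ_2 = K′′(0) = 1/4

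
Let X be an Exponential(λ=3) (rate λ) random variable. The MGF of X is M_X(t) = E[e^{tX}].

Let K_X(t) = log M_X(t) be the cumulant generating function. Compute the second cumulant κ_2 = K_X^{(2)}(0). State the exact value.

M_X(t) = 3/(3 - t)
K_X(t) = log M_X(t) = -log(3 - t) + log(3)
K^(2)(t) = 1/(t^2 - 6*t + 9)

κ_2 = K^(2)(0) = 1/9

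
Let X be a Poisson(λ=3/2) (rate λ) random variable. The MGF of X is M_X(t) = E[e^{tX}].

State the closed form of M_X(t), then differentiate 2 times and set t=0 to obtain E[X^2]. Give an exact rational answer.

E[X^2] = M^(2)(0) = 15/4

M_X(t) = e^(3*e^(t)/2 - 3/2)
M^(2)(t) = (9*e^(2*t)*e^(3*e^(t)/2) + 6*e^(t)*e^(3*e^(t)/2))*e^(-3/2)/4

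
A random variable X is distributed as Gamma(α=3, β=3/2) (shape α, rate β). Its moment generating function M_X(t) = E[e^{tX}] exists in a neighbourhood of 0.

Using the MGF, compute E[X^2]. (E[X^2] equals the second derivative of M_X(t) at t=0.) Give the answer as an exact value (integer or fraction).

E[X^2] = D^2[M](0) = 16/3

M_X(t) = 27/(8*(3/2 - t)^3)
D^2[M](t) = -1296/(32*t^5 - 240*t^4 + 720*t^3 - 1080*t^2 + 810*t - 243)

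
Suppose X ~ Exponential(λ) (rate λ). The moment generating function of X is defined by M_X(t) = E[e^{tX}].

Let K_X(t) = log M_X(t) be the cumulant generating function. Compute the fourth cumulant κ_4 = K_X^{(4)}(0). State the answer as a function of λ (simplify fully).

M_X(t) = λ/(λ - t)
K_X(t) = log M_X(t) = log(λ) - log(λ - t)
dK/dt = -1/(-λ + t)
d^2K/dt^2 = 1/(λ^2 - 2*λ*t + t^2)
d^3K/dt^3 = -2/(-λ^3 + 3*λ^2*t - 3*λ*t^2 + t^3)
d^4K/dt^4 = 6/(λ^4 - 4*λ^3*t + 6*λ^2*t^2 - 4*λ*t^3 + t^4)

κ_4 = d^4K/dt^4 |_{t=0} = 6/λ^4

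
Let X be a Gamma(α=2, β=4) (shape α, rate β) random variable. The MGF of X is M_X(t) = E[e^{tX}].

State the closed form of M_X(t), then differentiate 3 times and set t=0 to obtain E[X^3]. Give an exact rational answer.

E[X^3] = M^(3)(0) = 3/8

M_X(t) = 16/(4 - t)^2
M^(3)(t) = -384/(t^5 - 20*t^4 + 160*t^3 - 640*t^2 + 1280*t - 1024)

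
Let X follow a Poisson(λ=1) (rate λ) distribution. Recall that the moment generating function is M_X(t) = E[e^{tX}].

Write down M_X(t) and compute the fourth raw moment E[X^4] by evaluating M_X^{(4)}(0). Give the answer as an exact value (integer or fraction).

E[X^4] = D^4[M](0) = 15

M_X(t) = e^(e^(t) - 1)
D^4[M](t) = (e^(4*t)*e^(e^(t)) + 6*e^(3*t)*e^(e^(t)) + 7*e^(2*t)*e^(e^(t)) + e^(t)*e^(e^(t)))*e^(-1)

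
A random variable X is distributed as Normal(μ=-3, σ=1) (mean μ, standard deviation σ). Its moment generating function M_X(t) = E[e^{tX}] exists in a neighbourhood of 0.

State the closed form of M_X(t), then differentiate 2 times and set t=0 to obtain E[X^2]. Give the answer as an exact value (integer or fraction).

E[X^2] = d^2M/dt^2 |_{t=0} = 10

M_X(t) = e^(t^2/2 - 3*t)
dM/dt = t*e^(-3*t)*e^(t^2/2) - 3*e^(-3*t)*e^(t^2/2)
d^2M/dt^2 = (t^2*e^(t^2/2) - 6*t*e^(t^2/2) + 10*e^(t^2/2))*e^(-3*t)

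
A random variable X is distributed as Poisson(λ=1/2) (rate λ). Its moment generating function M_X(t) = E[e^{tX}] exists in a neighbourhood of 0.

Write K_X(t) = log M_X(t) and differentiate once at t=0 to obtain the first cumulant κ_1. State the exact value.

κ_1 = D[K](0) = 1/2

M_X(t) = e^(e^(t)/2 - 1/2)
K_X(t) = log M_X(t) = e^(t)/2 - 1/2
D[K](t) = e^(t)/2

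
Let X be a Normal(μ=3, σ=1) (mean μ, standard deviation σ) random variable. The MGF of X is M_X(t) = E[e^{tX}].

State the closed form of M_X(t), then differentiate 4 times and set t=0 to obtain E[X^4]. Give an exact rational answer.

M_X(t) = e^(t^2/2 + 3*t)
D^4[M](t) = t^4*e^(3*t)*e^(t^2/2) + 12*t^3*e^(3*t)*e^(t^2/2) + 60*t^2*e^(3*t)*e^(t^2/2) + 144*t*e^(3*t)*e^(t^2/2) + 138*e^(3*t)*e^(t^2/2)

E[X^4] = D^4[M](0) = 138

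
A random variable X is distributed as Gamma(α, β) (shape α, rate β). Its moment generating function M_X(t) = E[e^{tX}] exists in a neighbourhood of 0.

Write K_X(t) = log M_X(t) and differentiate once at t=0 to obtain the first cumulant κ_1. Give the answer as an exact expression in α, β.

κ_1 = K^(1)(0) = α/β

M_X(t) = (β/(β - t))^α
K_X(t) = log M_X(t) = α*(log(β) - log(β - t))
K^(1)(t) = -α/(-β + t)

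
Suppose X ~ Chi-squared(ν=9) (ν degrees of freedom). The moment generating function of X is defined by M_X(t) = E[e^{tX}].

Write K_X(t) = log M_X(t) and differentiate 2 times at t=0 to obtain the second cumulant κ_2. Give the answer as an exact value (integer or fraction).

κ_2 = d^2K/dt^2 |_{t=0} = 18

M_X(t) = (1 - 2*t)^(-9/2)
K_X(t) = log M_X(t) = -9*log(1 - 2*t)/2
dK/dt = -9/(2*t - 1)
d^2K/dt^2 = 18/(4*t^2 - 4*t + 1)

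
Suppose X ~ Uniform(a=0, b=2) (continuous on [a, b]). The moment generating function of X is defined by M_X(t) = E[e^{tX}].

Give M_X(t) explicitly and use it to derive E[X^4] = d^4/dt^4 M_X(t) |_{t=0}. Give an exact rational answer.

E[X^4] = d^4M/dt^4 |_{t=0} = 16/5

M_X(t) = (e^(2*t) - 1)/(2*t)
dM/dt = (2*t*e^(2*t) - e^(2*t) + 1)/(2*t^2)
d^2M/dt^2 = (2*t^2*e^(2*t) - 2*t*e^(2*t) + e^(2*t) - 1)/t^3
d^3M/dt^3 = (4*t^3*e^(2*t) - 6*t^2*e^(2*t) + 6*t*e^(2*t) - 3*e^(2*t) + 3)/t^4
d^4M/dt^4 = (8*t^4*e^(2*t) - 16*t^3*e^(2*t) + 24*t^2*e^(2*t) - 24*t*e^(2*t) + 12*e^(2*t) - 12)/t^5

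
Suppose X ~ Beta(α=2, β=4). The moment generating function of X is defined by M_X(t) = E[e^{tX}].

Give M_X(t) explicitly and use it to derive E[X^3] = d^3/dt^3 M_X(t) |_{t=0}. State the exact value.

M_X(t) = ₁F₁(2; 6; t)
M′(t) = ₁F₁(3; 7; t)/3
M′′(t) = ₁F₁(4; 8; t)/7
M′′′(t) = ₁F₁(5; 9; t)/14

E[X^3] = M′′′(0) = 1/14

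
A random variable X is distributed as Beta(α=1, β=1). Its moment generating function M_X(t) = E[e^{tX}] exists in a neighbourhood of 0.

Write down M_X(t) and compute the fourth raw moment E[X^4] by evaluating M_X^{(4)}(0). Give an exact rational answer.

E[X^4] = D^4[M](0) = 1/5

M_X(t) = ₁F₁(1; 2; t)
D^4[M](t) = ₁F₁(5; 6; t)/5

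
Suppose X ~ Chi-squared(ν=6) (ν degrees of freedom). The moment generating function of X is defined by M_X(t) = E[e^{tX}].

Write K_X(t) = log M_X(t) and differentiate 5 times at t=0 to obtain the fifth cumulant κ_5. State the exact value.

κ_5 = K′′′′′(0) = 2304

M_X(t) = (1 - 2*t)^(-3)
K_X(t) = log M_X(t) = -3*log(1 - 2*t)
K′(t) = -6/(2*t - 1)
K′′(t) = 12/(4*t^2 - 4*t + 1)
K′′′(t) = -48/(8*t^3 - 12*t^2 + 6*t - 1)
K′′′′(t) = 288/(16*t^4 - 32*t^3 + 24*t^2 - 8*t + 1)
K′′′′′(t) = -2304/(32*t^5 - 80*t^4 + 80*t^3 - 40*t^2 + 10*t - 1)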